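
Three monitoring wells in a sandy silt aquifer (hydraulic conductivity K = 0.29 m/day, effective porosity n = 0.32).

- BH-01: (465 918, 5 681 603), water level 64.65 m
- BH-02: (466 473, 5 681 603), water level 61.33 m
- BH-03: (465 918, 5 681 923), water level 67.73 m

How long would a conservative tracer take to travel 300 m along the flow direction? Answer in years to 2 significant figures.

80 years

∂h/∂x = (61.33 − 64.65) / (466473 − 465918) = -0.005982
∂h/∂y = (67.73 − 64.65) / (5681923 − 5681603) = +0.009625
|∇h| = √(-0.005982² + 0.009625²) = 0.01133
Seepage velocity v = K·i/n = 0.29 × 0.01133 / 0.32 = 0.01027 m/day.
t = 300 / 0.01027 = 2.921e+04 days = 80 years.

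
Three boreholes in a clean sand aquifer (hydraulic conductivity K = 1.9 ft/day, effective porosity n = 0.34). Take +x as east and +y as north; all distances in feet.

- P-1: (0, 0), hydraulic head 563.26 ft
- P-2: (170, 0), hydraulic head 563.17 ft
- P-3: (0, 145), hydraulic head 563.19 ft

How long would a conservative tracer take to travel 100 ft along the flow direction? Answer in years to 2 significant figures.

∂h/∂x = (563.17 − 563.26) / (170 − 0) = -0.0005294
∂h/∂y = (563.19 − 563.26) / (145 − 0) = -0.0004828
|∇h| = √(-0.0005294² + -0.0004828²) = 0.0007165
Seepage velocity v = K·i/n = 1.9 × 0.0007165 / 0.34 = 0.004004 ft/day.
t = 100 / 0.004004 = 2.498e+04 days = 68.4 years.

68 years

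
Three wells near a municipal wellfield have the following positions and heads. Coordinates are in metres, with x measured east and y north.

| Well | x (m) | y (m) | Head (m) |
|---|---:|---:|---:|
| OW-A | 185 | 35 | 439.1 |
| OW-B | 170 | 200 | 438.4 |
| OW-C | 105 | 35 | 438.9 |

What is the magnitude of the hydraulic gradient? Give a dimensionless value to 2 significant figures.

Differences from OW-A: to OW-B (Δx, Δy, Δh) = (-15, 165, -0.7); to OW-C = (-80, 0, -0.2).
Determinant of the coordinate differences = (-15)·0 − (-80)·165 = 13200.
∂h/∂x = [(-0.7)·0 − (-0.2)·165] / 13200 = +0.002500
∂h/∂y = [(-15)·(-0.2) − (-80)·(-0.7)] / 13200 = -0.004015
|∇h| = √(0.002500² + -0.004015²) = 0.00473

0.0047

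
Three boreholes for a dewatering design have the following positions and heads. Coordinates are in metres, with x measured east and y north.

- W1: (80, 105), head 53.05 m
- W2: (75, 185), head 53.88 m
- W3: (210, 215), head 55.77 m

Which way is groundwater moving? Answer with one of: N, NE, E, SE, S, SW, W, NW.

Taking W1 as reference: W2−W1 = (-5, 80, +0.83); W3−W1 = (130, 110, +2.72).
Determinant of the coordinate differences = (-5)·110 − 130·80 = -10950.
∂h/∂x = [(+0.83)·110 − (+2.72)·80] / -10950 = +0.01153
∂h/∂y = [(-5)·(+2.72) − 130·(+0.83)] / -10950 = +0.01110
Flow = −∇h = (-0.01153 east, -0.01110 north), which points southwest.

SW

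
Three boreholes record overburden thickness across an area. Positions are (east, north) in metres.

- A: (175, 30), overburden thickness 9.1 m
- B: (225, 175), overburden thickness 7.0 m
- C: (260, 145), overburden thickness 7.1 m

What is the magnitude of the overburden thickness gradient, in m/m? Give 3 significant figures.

With d = a·x + b·y + c and A as origin, the differences give:
  50·a + 145·b = -2.1
  85·a + 115·b = -2.0
Eliminate b (×115 and ×145, subtract): -6575·a = 48.50 → a = ∂d/∂x = -0.007376
Back-substitute: b = ∂d/∂y = -0.01194.
|∇f| = √(-0.007376² + -0.01194²) = 0.01403 m/m

0.0140 m/m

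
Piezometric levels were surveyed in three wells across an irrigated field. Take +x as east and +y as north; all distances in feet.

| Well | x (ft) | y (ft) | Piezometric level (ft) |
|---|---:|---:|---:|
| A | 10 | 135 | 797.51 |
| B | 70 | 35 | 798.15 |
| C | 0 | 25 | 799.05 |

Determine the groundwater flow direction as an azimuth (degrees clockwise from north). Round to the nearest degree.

Taking A as reference: B−A = (60, -100, +0.64); C−A = (-10, -110, +1.54).
Solve a·Δx + b·Δy = Δh: det = 60·(-110) − (-10)·(-100) = -7600.
∂h/∂x = [(+0.64)·(-110) − (+1.54)·(-100)] / -7600 = -0.01100
∂h/∂y = [60·(+1.54) − (-10)·(+0.64)] / -7600 = -0.01300
Flow direction (−∇h) has components (+0.01100 E, +0.01300 N).
Azimuth = atan2(E, N) = atan2(+0.01100, +0.01300) = 40.2° ≈ 040°.

040°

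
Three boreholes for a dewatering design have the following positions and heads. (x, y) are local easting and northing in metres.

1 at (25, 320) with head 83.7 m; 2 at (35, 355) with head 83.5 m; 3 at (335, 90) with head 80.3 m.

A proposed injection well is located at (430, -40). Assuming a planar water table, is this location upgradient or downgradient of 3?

With h = a·x + b·y + c and 1 as origin, the differences give:
  10·a + 35·b = -0.2
  310·a + (-230)·b = -3.4
Eliminate b (×(-230) and ×35, subtract): -13150·a = 165.00 → a = ∂h/∂x = -0.01255
Back-substitute: b = ∂h/∂y = -0.002129.
Head at (430, -40) = 83.7 + (-0.01255)·(405) + (-0.002129)·(-360) = 79.38 m.
That is lower than the 80.3 m at 3, so the point is downgradient.

downgradient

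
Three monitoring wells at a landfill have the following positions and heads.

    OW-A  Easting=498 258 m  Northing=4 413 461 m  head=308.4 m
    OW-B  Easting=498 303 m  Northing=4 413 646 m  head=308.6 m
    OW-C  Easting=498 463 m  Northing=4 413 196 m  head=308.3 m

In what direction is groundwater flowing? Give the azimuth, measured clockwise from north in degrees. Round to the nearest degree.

Taking OW-A as reference: OW-B−OW-A = (45, 185, +0.2); OW-C−OW-A = (205, -265, -0.1).
Determinant of the coordinate differences = 45·(-265) − 205·185 = -49850.
∂h/∂x = [(+0.2)·(-265) − (-0.1)·185] / -49850 = +0.0006921
∂h/∂y = [45·(-0.1) − 205·(+0.2)] / -49850 = +0.0009127
Flow direction (−∇h) has components (-0.0006921 E, -0.0009127 N).
Azimuth = atan2(E, N) = atan2(-0.0006921, -0.0009127) = 217.2° ≈ 217°.

217°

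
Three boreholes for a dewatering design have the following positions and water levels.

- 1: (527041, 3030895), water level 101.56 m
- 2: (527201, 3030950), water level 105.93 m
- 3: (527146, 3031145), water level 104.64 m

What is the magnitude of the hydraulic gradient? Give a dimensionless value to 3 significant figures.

With h = a·x + b·y + c and 1 as origin, the differences give:
  160·a + 55·b = +4.37
  105·a + 250·b = +3.08
Eliminate b (×250 and ×55, subtract): 34225·a = 923.100 → a = ∂h/∂x = +0.02697
Back-substitute: b = ∂h/∂y = +0.0009920.
|∇h| = √(0.02697² + 0.0009920²) = 0.02699

0.0270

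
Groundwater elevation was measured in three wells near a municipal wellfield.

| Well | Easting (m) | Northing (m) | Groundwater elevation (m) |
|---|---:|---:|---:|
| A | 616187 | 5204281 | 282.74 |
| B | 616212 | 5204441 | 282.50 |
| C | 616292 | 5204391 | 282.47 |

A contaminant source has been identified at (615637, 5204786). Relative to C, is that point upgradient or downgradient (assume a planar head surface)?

Three-point gradient (reference A): Δ to B = (25, 160, -0.24), Δ to C = (105, 110, -0.27).
∂h/∂x = -0.001196, ∂h/∂y = -0.001313 (det = -14050).
Head at (615637, 5204786) = 282.74 + (-0.001196)·(-550) + (-0.001313)·(505) = 282.73 m.
That is higher than the 282.47 m at C, so the point is upgradient.

upgradient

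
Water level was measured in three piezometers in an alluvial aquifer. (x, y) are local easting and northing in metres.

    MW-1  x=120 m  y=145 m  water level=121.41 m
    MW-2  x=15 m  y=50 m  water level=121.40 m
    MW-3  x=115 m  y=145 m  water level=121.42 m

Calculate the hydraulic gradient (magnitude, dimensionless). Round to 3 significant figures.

0.00306

With h = a·x + b·y + c and MW-1 as origin, the differences give:
  (-105)·a + (-95)·b = -0.01
  (-5)·a + 0·b = +0.01
Eliminate b (×0 and ×(-95), subtract): -475·a = 0.950 → a = ∂h/∂x = -0.002000
Back-substitute: b = ∂h/∂y = +0.002316.
|∇h| = √(-0.002000² + 0.002316²) = 0.00306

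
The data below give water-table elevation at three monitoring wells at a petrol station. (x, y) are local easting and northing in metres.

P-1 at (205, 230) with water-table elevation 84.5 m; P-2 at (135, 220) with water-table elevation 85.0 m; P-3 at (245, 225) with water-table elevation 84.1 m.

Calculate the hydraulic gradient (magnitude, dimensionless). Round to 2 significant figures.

0.014

Differences from P-1: to P-2 (Δx, Δy, Δh) = (-70, -10, +0.5); to P-3 = (40, -5, -0.4).
Determinant of the coordinate differences = (-70)·(-5) − 40·(-10) = 750.
∂h/∂x = [(+0.5)·(-5) − (-0.4)·(-10)] / 750 = -0.008667
∂h/∂y = [(-70)·(-0.4) − 40·(+0.5)] / 750 = +0.01067
|∇h| = √(-0.008667² + 0.01067²) = 0.01375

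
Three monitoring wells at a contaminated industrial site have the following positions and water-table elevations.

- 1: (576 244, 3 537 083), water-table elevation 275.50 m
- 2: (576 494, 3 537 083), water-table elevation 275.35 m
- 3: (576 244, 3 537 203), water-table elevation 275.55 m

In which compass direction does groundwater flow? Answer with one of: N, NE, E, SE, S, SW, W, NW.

∂h/∂x = (275.35 − 275.50) / (576494 − 576244) = -0.0006000
∂h/∂y = (275.55 − 275.50) / (3537203 − 3537083) = +0.0004167
Flow = −∇h = (+0.0006000 east, -0.0004167 north), which points southeast.

SE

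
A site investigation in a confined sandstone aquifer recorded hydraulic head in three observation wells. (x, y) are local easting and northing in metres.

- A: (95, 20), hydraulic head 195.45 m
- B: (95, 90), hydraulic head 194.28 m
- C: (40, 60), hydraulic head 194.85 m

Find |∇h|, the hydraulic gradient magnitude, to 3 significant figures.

Taking A as reference: B−A = (0, 70, -1.17); C−A = (-55, 40, -0.60).
Solve a·Δx + b·Δy = Δh: det = 0·40 − (-55)·70 = 3850.
∂h/∂x = [(-1.17)·40 − (-0.60)·70] / 3850 = -0.001247
∂h/∂y = [0·(-0.60) − (-55)·(-1.17)] / 3850 = -0.01671
|∇h| = √(-0.001247² + -0.01671²) = 0.01676

0.0168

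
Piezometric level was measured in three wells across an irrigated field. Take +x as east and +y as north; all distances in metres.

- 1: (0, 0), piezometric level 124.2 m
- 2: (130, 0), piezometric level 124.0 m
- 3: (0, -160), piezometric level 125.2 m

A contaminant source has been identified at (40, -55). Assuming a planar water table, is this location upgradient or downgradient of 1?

upgradient

∂h/∂x = (124.0 − 124.2) / (130 − 0) = -0.001538
∂h/∂y = (125.2 − 124.2) / (-160 − 0) = -0.006250
Head at (40, -55) = 124.2 + (-0.001538)·(40) + (-0.006250)·(-55) = 124.48 m.
That is higher than the 124.2 m at 1, so the point is upgradient.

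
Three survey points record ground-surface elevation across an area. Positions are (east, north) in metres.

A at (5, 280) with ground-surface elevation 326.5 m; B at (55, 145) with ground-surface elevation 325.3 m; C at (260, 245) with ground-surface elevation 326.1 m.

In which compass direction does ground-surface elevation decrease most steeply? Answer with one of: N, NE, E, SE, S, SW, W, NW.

Taking A as reference: B−A = (50, -135, -1.2); C−A = (255, -35, -0.4).
Solve a·Δx + b·Δy = Δz: det = 50·(-35) − 255·(-135) = 32675.
∂z/∂x = [(-1.2)·(-35) − (-0.4)·(-135)] / 32675 = -0.0003673
∂z/∂y = [50·(-0.4) − 255·(-1.2)] / 32675 = +0.008753
Steepest decrease is along −∇f = (+0.0003673 E, -0.008753 N) → south.

S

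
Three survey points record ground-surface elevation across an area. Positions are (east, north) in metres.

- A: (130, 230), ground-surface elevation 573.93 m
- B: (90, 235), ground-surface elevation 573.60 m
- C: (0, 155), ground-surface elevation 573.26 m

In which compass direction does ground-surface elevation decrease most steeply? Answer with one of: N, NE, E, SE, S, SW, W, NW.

NW

Differences from A: to B (Δx, Δy, Δh) = (-40, 5, -0.33); to C = (-130, -75, -0.67).
Determinant of the coordinate differences = (-40)·(-75) − (-130)·5 = 3650.
∂z/∂x = [(-0.33)·(-75) − (-0.67)·5] / 3650 = +0.007699
∂z/∂y = [(-40)·(-0.67) − (-130)·(-0.33)] / 3650 = -0.004411
Steepest decrease is along −∇f = (-0.007699 E, +0.004411 N) → northwest.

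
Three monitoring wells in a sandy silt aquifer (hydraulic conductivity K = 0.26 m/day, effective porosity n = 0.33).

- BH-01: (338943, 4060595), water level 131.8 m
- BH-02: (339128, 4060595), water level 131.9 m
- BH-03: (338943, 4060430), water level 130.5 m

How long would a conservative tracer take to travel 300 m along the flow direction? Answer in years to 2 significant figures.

∂h/∂x = (131.9 − 131.8) / (339128 − 338943) = +0.0005405
∂h/∂y = (130.5 − 131.8) / (4060430 − 4060595) = +0.007879
|∇h| = √(0.0005405² + 0.007879²) = 0.007898
Seepage velocity v = K·i/n = 0.26 × 0.007898 / 0.33 = 0.006223 m/day.
t = 300 / 0.006223 = 4.821e+04 days = 132 years.

130 years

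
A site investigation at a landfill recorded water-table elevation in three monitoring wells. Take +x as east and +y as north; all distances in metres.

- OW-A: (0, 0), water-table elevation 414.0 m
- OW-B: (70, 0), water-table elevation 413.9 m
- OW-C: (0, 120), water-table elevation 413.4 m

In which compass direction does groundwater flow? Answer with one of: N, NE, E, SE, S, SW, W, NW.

N

∂h/∂x = (413.9 − 414.0) / (70 − 0) = -0.001429
∂h/∂y = (413.4 − 414.0) / (120 − 0) = -0.005000
Flow = −∇h = (+0.001429 east, +0.005000 north), which points north.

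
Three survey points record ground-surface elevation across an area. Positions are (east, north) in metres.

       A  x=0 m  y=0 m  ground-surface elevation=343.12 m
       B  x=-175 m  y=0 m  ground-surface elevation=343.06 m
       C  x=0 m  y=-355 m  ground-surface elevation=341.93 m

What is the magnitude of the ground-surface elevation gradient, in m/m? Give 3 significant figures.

∂z/∂x = (343.06 − 343.12) / (-175 − 0) = +0.0003429
∂z/∂y = (341.93 − 343.12) / (-355 − 0) = +0.003352
|∇f| = √(0.0003429² + 0.003352²) = 0.003369 m/m

0.00337 m/m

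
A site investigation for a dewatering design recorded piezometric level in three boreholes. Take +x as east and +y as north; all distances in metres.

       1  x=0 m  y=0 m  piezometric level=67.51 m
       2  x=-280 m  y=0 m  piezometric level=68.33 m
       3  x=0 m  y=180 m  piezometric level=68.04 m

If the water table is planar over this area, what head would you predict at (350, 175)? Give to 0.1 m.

∂h/∂x = (68.33 − 67.51) / (-280 − 0) = -0.002929
∂h/∂y = (68.04 − 67.51) / (180 − 0) = +0.002944
h(350, 175) = 67.51 + (-0.002929)·(350) + (+0.002944)·(175) = 67.51 -1.025 +0.515 = 67.000 m.

67.0 m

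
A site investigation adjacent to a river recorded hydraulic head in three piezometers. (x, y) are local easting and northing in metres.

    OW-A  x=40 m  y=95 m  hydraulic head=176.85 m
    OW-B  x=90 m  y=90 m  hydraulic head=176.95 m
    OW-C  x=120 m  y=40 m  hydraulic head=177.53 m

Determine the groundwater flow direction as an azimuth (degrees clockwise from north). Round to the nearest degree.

Taking OW-A as reference: OW-B−OW-A = (50, -5, +0.10); OW-C−OW-A = (80, -55, +0.68).
Determinant of the coordinate differences = 50·(-55) − 80·(-5) = -2350.
∂h/∂x = [(+0.10)·(-55) − (+0.68)·(-5)] / -2350 = +0.0008936
∂h/∂y = [50·(+0.68) − 80·(+0.10)] / -2350 = -0.01106
Flow direction (−∇h) has components (-0.0008936 E, +0.01106 N).
Azimuth = atan2(E, N) = atan2(-0.0008936, +0.01106) = 355.4° ≈ 355°.

355°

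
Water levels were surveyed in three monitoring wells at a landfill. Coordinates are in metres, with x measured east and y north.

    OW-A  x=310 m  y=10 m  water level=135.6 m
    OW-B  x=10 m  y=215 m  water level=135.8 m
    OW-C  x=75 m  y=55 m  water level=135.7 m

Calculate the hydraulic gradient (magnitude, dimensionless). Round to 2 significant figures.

Taking OW-A as reference: OW-B−OW-A = (-300, 205, +0.2); OW-C−OW-A = (-235, 45, +0.1).
Determinant of the coordinate differences = (-300)·45 − (-235)·205 = 34675.
∂h/∂x = [(+0.2)·45 − (+0.1)·205] / 34675 = -0.0003317
∂h/∂y = [(-300)·(+0.1) − (-235)·(+0.2)] / 34675 = +0.0004903
|∇h| = √(-0.0003317² + 0.0004903²) = 0.000592

0.00059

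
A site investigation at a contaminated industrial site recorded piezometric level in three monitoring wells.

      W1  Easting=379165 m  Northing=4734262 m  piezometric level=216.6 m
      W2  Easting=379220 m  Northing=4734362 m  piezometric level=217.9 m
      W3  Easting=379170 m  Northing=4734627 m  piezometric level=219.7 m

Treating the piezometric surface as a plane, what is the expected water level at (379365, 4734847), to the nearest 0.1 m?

Three-point gradient (reference W1): Δ to W2 = (55, 100, +1.3), Δ to W3 = (5, 365, +3.1).
∂h/∂x = +0.008404, ∂h/∂y = +0.008378 (det = 19575).
h(379365, 4734847) = 216.6 + (+0.008404)·(200) + (+0.008378)·(585) = 216.6 +1.681 +4.901 = 223.182 m.

223.2 m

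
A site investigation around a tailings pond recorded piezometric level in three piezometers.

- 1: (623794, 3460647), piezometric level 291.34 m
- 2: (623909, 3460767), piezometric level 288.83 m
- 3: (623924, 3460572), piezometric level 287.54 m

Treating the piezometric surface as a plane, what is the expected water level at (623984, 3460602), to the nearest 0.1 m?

With h = a·x + b·y + c and 1 as origin, the differences give:
  115·a + 120·b = -2.51
  130·a + (-75)·b = -3.80
Eliminate b (×(-75) and ×120, subtract): -24225·a = 644.250 → a = ∂h/∂x = -0.02659
Back-substitute: b = ∂h/∂y = +0.004570.
h(623984, 3460602) = 291.34 + (-0.02659)·(190) + (+0.004570)·(-45) = 291.34 -5.053 -0.206 = 286.081 m.

286.1 m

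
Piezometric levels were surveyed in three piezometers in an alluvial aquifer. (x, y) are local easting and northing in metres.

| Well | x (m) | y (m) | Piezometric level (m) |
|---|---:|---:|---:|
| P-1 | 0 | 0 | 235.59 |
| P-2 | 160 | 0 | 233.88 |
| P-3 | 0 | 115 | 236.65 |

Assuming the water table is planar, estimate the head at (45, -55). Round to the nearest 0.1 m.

234.6 m

∂h/∂x = (233.88 − 235.59) / (160 − 0) = -0.01069
∂h/∂y = (236.65 − 235.59) / (115 − 0) = +0.009217
h(45, -55) = 235.59 + (-0.01069)·(45) + (+0.009217)·(-55) = 235.59 -0.481 -0.507 = 234.602 m.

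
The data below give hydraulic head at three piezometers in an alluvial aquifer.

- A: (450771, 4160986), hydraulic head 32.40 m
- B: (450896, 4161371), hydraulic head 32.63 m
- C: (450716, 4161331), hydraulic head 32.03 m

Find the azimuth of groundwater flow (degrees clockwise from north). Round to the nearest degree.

279°

Differences from A: to B (Δx, Δy, Δh) = (125, 385, +0.23); to C = (-55, 345, -0.37).
Solve a·Δx + b·Δy = Δh: det = 125·345 − (-55)·385 = 64300.
∂h/∂x = [(+0.23)·345 − (-0.37)·385] / 64300 = +0.003449
∂h/∂y = [125·(-0.37) − (-55)·(+0.23)] / 64300 = -0.0005226
Flow direction (−∇h) has components (-0.003449 E, +0.0005226 N).
Azimuth = atan2(E, N) = atan2(-0.003449, +0.0005226) = 278.6° ≈ 279°.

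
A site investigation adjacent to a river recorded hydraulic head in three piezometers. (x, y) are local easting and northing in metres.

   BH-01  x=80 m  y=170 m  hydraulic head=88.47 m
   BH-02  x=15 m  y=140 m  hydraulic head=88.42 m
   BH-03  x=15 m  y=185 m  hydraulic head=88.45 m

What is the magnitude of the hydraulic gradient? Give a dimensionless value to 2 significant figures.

Differences from BH-01: to BH-02 (Δx, Δy, Δh) = (-65, -30, -0.05); to BH-03 = (-65, 15, -0.02).
Solve a·Δx + b·Δy = Δh: det = (-65)·15 − (-65)·(-30) = -2925.
∂h/∂x = [(-0.05)·15 − (-0.02)·(-30)] / -2925 = +0.0004615
∂h/∂y = [(-65)·(-0.02) − (-65)·(-0.05)] / -2925 = +0.0006667
|∇h| = √(0.0004615² + 0.0006667²) = 0.0008108

0.00081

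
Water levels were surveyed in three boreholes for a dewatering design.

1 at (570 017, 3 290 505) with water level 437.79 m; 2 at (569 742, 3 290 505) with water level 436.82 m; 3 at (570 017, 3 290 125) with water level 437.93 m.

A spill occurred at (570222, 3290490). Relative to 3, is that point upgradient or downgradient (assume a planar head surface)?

upgradient

∂h/∂x = (436.82 − 437.79) / (569742 − 570017) = +0.003527
∂h/∂y = (437.93 − 437.79) / (3290125 − 3290505) = -0.0003684
Head at (570222, 3290490) = 437.79 + (+0.003527)·(205) + (-0.0003684)·(-15) = 438.52 m.
That is higher than the 437.93 m at 3, so the point is upgradient.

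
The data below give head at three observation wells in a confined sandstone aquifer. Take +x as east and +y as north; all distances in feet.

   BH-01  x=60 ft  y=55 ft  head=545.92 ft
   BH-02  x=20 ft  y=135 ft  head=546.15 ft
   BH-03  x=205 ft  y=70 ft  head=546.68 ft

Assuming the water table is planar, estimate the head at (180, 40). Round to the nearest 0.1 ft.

Taking BH-01 as reference: BH-02−BH-01 = (-40, 80, +0.23); BH-03−BH-01 = (145, 15, +0.76).
Solve a·Δx + b·Δy = Δh: det = (-40)·15 − 145·80 = -12200.
∂h/∂x = [(+0.23)·15 − (+0.76)·80] / -12200 = +0.004701
∂h/∂y = [(-40)·(+0.76) − 145·(+0.23)] / -12200 = +0.005225
h(180, 40) = 545.92 + (+0.004701)·(120) + (+0.005225)·(-15) = 545.92 +0.564 -0.078 = 546.406 ft.

546.4 ft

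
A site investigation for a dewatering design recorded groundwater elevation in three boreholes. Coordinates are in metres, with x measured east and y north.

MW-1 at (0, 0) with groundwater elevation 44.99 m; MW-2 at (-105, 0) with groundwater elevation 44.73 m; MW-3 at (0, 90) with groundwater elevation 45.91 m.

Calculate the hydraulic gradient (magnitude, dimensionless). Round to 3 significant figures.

∂h/∂x = (44.73 − 44.99) / (-105 − 0) = +0.002476
∂h/∂y = (45.91 − 44.99) / (90 − 0) = +0.01022
|∇h| = √(0.002476² + 0.01022²) = 0.01052

0.0105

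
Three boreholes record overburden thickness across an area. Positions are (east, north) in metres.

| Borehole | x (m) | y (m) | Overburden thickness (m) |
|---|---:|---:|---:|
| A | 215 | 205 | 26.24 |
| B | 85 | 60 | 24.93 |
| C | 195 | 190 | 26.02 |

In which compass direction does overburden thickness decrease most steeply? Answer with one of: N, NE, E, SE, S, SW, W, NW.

W

Taking A as reference: B−A = (-130, -145, -1.31); C−A = (-20, -15, -0.22).
Determinant of the coordinate differences = (-130)·(-15) − (-20)·(-145) = -950.
∂d/∂x = [(-1.31)·(-15) − (-0.22)·(-145)] / -950 = +0.01289
∂d/∂y = [(-130)·(-0.22) − (-20)·(-1.31)] / -950 = -0.002526
Steepest decrease is along −∇f = (-0.01289 E, +0.002526 N) → west.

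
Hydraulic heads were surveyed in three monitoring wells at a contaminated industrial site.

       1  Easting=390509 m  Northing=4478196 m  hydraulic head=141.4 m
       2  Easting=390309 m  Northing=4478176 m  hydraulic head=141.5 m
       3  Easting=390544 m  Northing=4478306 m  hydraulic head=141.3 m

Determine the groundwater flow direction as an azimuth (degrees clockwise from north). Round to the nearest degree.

029°

Taking 1 as reference: 2−1 = (-200, -20, +0.1); 3−1 = (35, 110, -0.1).
Determinant of the coordinate differences = (-200)·110 − 35·(-20) = -21300.
∂h/∂x = [(+0.1)·110 − (-0.1)·(-20)] / -21300 = -0.0004225
∂h/∂y = [(-200)·(-0.1) − 35·(+0.1)] / -21300 = -0.0007746
Flow direction (−∇h) has components (+0.0004225 E, +0.0007746 N).
Azimuth = atan2(E, N) = atan2(+0.0004225, +0.0007746) = 28.6° ≈ 029°.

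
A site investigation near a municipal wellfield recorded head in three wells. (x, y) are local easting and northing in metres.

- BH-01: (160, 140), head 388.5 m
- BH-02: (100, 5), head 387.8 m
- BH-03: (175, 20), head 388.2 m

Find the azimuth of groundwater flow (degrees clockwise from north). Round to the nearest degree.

Differences from BH-01: to BH-02 (Δx, Δy, Δh) = (-60, -135, -0.7); to BH-03 = (15, -120, -0.3).
Determinant of the coordinate differences = (-60)·(-120) − 15·(-135) = 9225.
∂h/∂x = [(-0.7)·(-120) − (-0.3)·(-135)] / 9225 = +0.004715
∂h/∂y = [(-60)·(-0.3) − 15·(-0.7)] / 9225 = +0.003089
Flow direction (−∇h) has components (-0.004715 E, -0.003089 N).
Azimuth = atan2(E, N) = atan2(-0.004715, -0.003089) = 236.8° ≈ 237°.

237°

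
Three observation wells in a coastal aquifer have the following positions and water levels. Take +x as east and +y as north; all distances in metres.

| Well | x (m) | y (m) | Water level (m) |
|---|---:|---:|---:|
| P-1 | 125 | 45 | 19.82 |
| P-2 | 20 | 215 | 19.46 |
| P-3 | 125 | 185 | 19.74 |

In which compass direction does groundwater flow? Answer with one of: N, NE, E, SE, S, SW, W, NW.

Differences from P-1: to P-2 (Δx, Δy, Δh) = (-105, 170, -0.36); to P-3 = (0, 140, -0.08).
Determinant of the coordinate differences = (-105)·140 − 0·170 = -14700.
∂h/∂x = [(-0.36)·140 − (-0.08)·170] / -14700 = +0.002503
∂h/∂y = [(-105)·(-0.08) − 0·(-0.36)] / -14700 = -0.0005714
Flow = −∇h = (-0.002503 east, +0.0005714 north), which points west.

W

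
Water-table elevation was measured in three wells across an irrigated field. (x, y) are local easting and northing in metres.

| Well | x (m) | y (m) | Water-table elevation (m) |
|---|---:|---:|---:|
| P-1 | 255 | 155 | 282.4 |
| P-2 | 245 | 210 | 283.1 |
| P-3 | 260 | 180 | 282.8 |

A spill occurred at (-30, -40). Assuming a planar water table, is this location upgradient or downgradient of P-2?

With h = a·x + b·y + c and P-1 as origin, the differences give:
  (-10)·a + 55·b = +0.7
  5·a + 25·b = +0.4
Eliminate b (×25 and ×55, subtract): -525·a = -4.50 → a = ∂h/∂x = +0.008571
Back-substitute: b = ∂h/∂y = +0.01429.
Head at (-30, -40) = 282.4 + (+0.008571)·(-285) + (+0.01429)·(-195) = 277.17 m.
That is lower than the 283.1 m at P-2, so the point is downgradient.

downgradient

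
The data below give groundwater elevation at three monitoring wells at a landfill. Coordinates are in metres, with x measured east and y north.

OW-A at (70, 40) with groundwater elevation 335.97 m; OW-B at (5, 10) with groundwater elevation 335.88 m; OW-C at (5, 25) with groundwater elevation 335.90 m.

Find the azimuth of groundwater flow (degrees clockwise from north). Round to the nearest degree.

Taking OW-A as reference: OW-B−OW-A = (-65, -30, -0.09); OW-C−OW-A = (-65, -15, -0.07).
Determinant of the coordinate differences = (-65)·(-15) − (-65)·(-30) = -975.
∂h/∂x = [(-0.09)·(-15) − (-0.07)·(-30)] / -975 = +0.0007692
∂h/∂y = [(-65)·(-0.07) − (-65)·(-0.09)] / -975 = +0.001333
Flow direction (−∇h) has components (-0.0007692 E, -0.001333 N).
Azimuth = atan2(E, N) = atan2(-0.0007692, -0.001333) = 210.0° ≈ 210°.

210°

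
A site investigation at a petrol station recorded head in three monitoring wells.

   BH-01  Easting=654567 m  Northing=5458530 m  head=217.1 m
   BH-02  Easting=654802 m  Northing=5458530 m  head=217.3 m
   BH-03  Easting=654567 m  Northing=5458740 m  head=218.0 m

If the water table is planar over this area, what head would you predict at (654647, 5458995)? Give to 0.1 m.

219.2 m

∂h/∂x = (217.3 − 217.1) / (654802 − 654567) = +0.0008511
∂h/∂y = (218.0 − 217.1) / (5458740 − 5458530) = +0.004286
h(654647, 5458995) = 217.1 + (+0.0008511)·(80) + (+0.004286)·(465) = 217.1 +0.068 +1.993 = 219.161 m.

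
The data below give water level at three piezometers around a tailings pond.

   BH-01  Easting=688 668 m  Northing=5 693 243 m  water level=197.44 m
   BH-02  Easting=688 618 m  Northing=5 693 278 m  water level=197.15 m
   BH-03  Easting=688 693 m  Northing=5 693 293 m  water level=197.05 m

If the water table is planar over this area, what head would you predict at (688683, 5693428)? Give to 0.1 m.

196.0 m

With h = a·x + b·y + c and BH-01 as origin, the differences give:
  (-50)·a + 35·b = -0.29
  25·a + 50·b = -0.39
Eliminate b (×50 and ×35, subtract): -3375·a = -0.850 → a = ∂h/∂x = +0.0002519
Back-substitute: b = ∂h/∂y = -0.007926.
h(688683, 5693428) = 197.44 + (+0.0002519)·(15) + (-0.007926)·(185) = 197.44 +0.004 -1.466 = 195.977 m.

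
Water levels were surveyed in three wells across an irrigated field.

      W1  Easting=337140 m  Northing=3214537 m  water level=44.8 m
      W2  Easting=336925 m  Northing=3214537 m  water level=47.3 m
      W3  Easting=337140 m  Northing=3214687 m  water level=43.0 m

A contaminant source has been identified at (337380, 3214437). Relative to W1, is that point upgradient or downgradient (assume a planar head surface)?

∂h/∂x = (47.3 − 44.8) / (336925 − 337140) = -0.01163
∂h/∂y = (43.0 − 44.8) / (3214687 − 3214537) = -0.01200
Head at (337380, 3214437) = 44.8 + (-0.01163)·(240) + (-0.01200)·(-100) = 43.21 m.
That is lower than the 44.8 m at W1, so the point is downgradient.

downgradient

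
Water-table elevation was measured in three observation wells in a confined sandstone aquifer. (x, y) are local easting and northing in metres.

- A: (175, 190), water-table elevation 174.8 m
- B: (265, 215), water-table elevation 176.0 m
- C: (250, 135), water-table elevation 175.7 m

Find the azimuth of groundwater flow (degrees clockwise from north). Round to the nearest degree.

With h = a·x + b·y + c and A as origin, the differences give:
  90·a + 25·b = +1.2
  75·a + (-55)·b = +0.9
Eliminate b (×(-55) and ×25, subtract): -6825·a = -88.50 → a = ∂h/∂x = +0.01297
Back-substitute: b = ∂h/∂y = +0.001319.
Flow direction (−∇h) has components (-0.01297 E, -0.001319 N).
Azimuth = atan2(E, N) = atan2(-0.01297, -0.001319) = 264.2° ≈ 264°.

264°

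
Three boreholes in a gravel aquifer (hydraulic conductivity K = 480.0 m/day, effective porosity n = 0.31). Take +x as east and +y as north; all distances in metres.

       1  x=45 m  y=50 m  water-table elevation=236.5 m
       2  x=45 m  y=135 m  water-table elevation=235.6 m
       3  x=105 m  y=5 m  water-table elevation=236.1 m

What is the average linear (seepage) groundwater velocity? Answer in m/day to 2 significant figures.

With h = a·x + b·y + c and 1 as origin, the differences give:
  0·a + 85·b = -0.9
  60·a + (-45)·b = -0.4
Eliminate b (×(-45) and ×85, subtract): -5100·a = 74.50 → a = ∂h/∂x = -0.01461
Back-substitute: b = ∂h/∂y = -0.01059.
|∇h| = √(-0.01461² + -0.01059²) = 0.01804
Seepage velocity v = K·i/n = 480.0 × 0.01804 / 0.31 = 27.93 m/day.

28 m/day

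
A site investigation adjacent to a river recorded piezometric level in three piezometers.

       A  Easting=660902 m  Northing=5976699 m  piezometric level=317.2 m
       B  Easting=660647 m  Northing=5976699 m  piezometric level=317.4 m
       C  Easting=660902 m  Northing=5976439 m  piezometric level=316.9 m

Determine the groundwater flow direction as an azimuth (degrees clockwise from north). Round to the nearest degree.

146°

∂h/∂x = (317.4 − 317.2) / (660647 − 660902) = -0.0007843
∂h/∂y = (316.9 − 317.2) / (5976439 − 5976699) = +0.001154
Flow direction (−∇h) has components (+0.0007843 E, -0.001154 N).
Azimuth = atan2(E, N) = atan2(+0.0007843, -0.001154) = 145.8° ≈ 146°.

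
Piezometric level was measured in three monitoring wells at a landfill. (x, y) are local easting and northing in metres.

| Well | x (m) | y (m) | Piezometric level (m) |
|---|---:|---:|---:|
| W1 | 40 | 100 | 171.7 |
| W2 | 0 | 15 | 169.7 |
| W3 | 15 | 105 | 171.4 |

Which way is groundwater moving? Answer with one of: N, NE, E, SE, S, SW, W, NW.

Three-point gradient (reference W1): Δ to W2 = (-40, -85, -2.0), Δ to W3 = (-25, 5, -0.3).
∂h/∂x = +0.01527, ∂h/∂y = +0.01634 (det = -2325).
Flow = −∇h = (-0.01527 east, -0.01634 north), which points southwest.

SW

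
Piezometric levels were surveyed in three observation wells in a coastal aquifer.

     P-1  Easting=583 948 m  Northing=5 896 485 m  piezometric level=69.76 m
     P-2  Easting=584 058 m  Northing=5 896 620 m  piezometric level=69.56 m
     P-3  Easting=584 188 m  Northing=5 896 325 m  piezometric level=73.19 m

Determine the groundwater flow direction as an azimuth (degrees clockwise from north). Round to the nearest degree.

315°

Differences from P-1: to P-2 (Δx, Δy, Δh) = (110, 135, -0.20); to P-3 = (240, -160, +3.43).
Determinant of the coordinate differences = 110·(-160) − 240·135 = -50000.
∂h/∂x = [(-0.20)·(-160) − (+3.43)·135] / -50000 = +0.008621
∂h/∂y = [110·(+3.43) − 240·(-0.20)] / -50000 = -0.008506
Flow direction (−∇h) has components (-0.008621 E, +0.008506 N).
Azimuth = atan2(E, N) = atan2(-0.008621, +0.008506) = 314.6° ≈ 315°.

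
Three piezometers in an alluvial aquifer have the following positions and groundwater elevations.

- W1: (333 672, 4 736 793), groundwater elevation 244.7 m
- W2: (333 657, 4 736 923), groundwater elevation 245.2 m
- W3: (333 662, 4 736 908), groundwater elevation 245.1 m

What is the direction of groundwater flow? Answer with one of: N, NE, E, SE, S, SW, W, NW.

E

Differences from W1: to W2 (Δx, Δy, Δh) = (-15, 130, +0.5); to W3 = (-10, 115, +0.4).
Determinant of the coordinate differences = (-15)·115 − (-10)·130 = -425.
∂h/∂x = [(+0.5)·115 − (+0.4)·130] / -425 = -0.01294
∂h/∂y = [(-15)·(+0.4) − (-10)·(+0.5)] / -425 = +0.002353
Flow = −∇h = (+0.01294 east, -0.002353 north), which points east.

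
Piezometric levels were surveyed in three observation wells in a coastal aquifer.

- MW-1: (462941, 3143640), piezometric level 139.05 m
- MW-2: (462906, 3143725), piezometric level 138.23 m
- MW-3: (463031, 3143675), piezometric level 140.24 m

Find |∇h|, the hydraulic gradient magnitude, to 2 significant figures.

Taking MW-1 as reference: MW-2−MW-1 = (-35, 85, -0.82); MW-3−MW-1 = (90, 35, +1.19).
Solve a·Δx + b·Δy = Δh: det = (-35)·35 − 90·85 = -8875.
∂h/∂x = [(-0.82)·35 − (+1.19)·85] / -8875 = +0.01463
∂h/∂y = [(-35)·(+1.19) − 90·(-0.82)] / -8875 = -0.003623
|∇h| = √(0.01463² + -0.003623²) = 0.01507

0.015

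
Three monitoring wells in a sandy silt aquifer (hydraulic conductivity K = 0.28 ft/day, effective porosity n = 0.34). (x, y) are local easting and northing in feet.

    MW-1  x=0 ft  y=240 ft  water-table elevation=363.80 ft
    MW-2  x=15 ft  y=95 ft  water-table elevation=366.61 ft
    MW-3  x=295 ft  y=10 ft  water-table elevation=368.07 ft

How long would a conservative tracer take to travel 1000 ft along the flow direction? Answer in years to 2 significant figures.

Taking MW-1 as reference: MW-2−MW-1 = (15, -145, +2.81); MW-3−MW-1 = (295, -230, +4.27).
Solve a·Δx + b·Δy = Δh: det = 15·(-230) − 295·(-145) = 39325.
∂h/∂x = [(+2.81)·(-230) − (+4.27)·(-145)] / 39325 = -0.0006904
∂h/∂y = [15·(+4.27) − 295·(+2.81)] / 39325 = -0.01945
|∇h| = √(-0.0006904² + -0.01945²) = 0.01946
Seepage velocity v = K·i/n = 0.28 × 0.01946 / 0.34 = 0.01603 ft/day.
t = 1000 / 0.01603 = 6.238e+04 days = 171 years.

170 years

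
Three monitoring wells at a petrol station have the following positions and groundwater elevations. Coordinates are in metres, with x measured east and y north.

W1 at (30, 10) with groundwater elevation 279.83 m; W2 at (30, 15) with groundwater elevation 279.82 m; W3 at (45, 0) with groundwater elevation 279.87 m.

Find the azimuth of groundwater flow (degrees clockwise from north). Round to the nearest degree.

Differences from W1: to W2 (Δx, Δy, Δh) = (0, 5, -0.01); to W3 = (15, -10, +0.04).
Solve a·Δx + b·Δy = Δh: det = 0·(-10) − 15·5 = -75.
∂h/∂x = [(-0.01)·(-10) − (+0.04)·5] / -75 = +0.001333
∂h/∂y = [0·(+0.04) − 15·(-0.01)] / -75 = -0.002000
Flow direction (−∇h) has components (-0.001333 E, +0.002000 N).
Azimuth = atan2(E, N) = atan2(-0.001333, +0.002000) = 326.3° ≈ 326°.

326°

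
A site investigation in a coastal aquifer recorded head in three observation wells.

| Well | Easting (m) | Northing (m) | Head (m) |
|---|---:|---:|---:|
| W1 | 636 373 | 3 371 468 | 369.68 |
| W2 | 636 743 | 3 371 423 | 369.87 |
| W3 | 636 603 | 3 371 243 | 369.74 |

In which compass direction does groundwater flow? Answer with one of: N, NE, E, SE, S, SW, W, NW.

SW

With h = a·x + b·y + c and W1 as origin, the differences give:
  370·a + (-45)·b = +0.19
  230·a + (-225)·b = +0.06
Eliminate b (×(-225) and ×(-45), subtract): -72900·a = -40.050 → a = ∂h/∂x = +0.0005494
Back-substitute: b = ∂h/∂y = +0.0002949.
Flow = −∇h = (-0.0005494 east, -0.0002949 north), which points southwest.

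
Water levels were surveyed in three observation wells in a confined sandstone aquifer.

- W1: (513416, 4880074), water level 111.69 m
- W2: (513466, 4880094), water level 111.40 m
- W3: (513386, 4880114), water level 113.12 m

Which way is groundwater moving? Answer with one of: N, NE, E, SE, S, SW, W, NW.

With h = a·x + b·y + c and W1 as origin, the differences give:
  50·a + 20·b = -0.29
  (-30)·a + 40·b = +1.43
Eliminate b (×40 and ×20, subtract): 2600·a = -40.200 → a = ∂h/∂x = -0.01546
Back-substitute: b = ∂h/∂y = +0.02415.
Flow = −∇h = (+0.01546 east, -0.02415 north), which points southeast.

SE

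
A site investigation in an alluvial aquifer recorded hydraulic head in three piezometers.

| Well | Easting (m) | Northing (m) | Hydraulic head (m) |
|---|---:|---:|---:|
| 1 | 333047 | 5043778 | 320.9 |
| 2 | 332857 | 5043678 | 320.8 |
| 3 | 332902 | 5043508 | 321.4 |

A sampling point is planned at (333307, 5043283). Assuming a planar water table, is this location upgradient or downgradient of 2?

upgradient

With h = a·x + b·y + c and 1 as origin, the differences give:
  (-190)·a + (-100)·b = -0.1
  (-145)·a + (-270)·b = +0.5
Eliminate b (×(-270) and ×(-100), subtract): 36800·a = 77.00 → a = ∂h/∂x = +0.002092
Back-substitute: b = ∂h/∂y = -0.002976.
Head at (333307, 5043283) = 320.9 + (+0.002092)·(260) + (-0.002976)·(-495) = 322.92 m.
That is higher than the 320.8 m at 2, so the point is upgradient.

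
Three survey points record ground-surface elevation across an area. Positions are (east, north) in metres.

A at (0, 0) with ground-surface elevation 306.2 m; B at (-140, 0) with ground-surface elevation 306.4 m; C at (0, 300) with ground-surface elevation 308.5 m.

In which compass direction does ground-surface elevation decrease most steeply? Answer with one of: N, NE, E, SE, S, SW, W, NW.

∂z/∂x = (306.4 − 306.2) / (-140 − 0) = -0.001429
∂z/∂y = (308.5 − 306.2) / (300 − 0) = +0.007667
Steepest decrease is along −∇f = (+0.001429 E, -0.007667 N) → south.

S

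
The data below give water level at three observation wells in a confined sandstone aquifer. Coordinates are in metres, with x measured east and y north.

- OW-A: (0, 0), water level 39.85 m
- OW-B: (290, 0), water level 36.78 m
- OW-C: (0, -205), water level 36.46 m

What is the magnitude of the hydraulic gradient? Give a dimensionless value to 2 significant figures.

0.020

∂h/∂x = (36.78 − 39.85) / (290 − 0) = -0.01059
∂h/∂y = (36.46 − 39.85) / (-205 − 0) = +0.01654
|∇h| = √(-0.01059² + 0.01654²) = 0.01964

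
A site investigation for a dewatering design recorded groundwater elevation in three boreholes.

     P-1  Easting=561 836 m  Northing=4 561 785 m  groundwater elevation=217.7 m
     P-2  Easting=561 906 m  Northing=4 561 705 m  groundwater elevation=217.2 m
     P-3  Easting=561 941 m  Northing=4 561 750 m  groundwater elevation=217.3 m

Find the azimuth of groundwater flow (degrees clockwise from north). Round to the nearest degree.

Taking P-1 as reference: P-2−P-1 = (70, -80, -0.5); P-3−P-1 = (105, -35, -0.4).
Solve a·Δx + b·Δy = Δh: det = 70·(-35) − 105·(-80) = 5950.
∂h/∂x = [(-0.5)·(-35) − (-0.4)·(-80)] / 5950 = -0.002437
∂h/∂y = [70·(-0.4) − 105·(-0.5)] / 5950 = +0.004118
Flow direction (−∇h) has components (+0.002437 E, -0.004118 N).
Azimuth = atan2(E, N) = atan2(+0.002437, -0.004118) = 149.4° ≈ 149°.

149°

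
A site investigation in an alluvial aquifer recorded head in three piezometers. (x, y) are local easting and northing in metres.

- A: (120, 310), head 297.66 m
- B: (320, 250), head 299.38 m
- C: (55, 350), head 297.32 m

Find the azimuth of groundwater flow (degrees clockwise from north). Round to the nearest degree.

228°

Differences from A: to B (Δx, Δy, Δh) = (200, -60, +1.72); to C = (-65, 40, -0.34).
Determinant of the coordinate differences = 200·40 − (-65)·(-60) = 4100.
∂h/∂x = [(+1.72)·40 − (-0.34)·(-60)] / 4100 = +0.01180
∂h/∂y = [200·(-0.34) − (-65)·(+1.72)] / 4100 = +0.01068
Flow direction (−∇h) has components (-0.01180 E, -0.01068 N).
Azimuth = atan2(E, N) = atan2(-0.01180, -0.01068) = 227.9° ≈ 228°.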